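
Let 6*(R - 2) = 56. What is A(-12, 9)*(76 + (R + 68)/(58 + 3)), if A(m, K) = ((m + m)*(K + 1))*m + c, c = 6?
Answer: 13608452/61 ≈ 2.2309e+5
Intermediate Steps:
R = 34/3 (R = 2 + (1/6)*56 = 2 + 28/3 = 34/3 ≈ 11.333)
A(m, K) = 6 + 2*m**2*(1 + K) (A(m, K) = ((m + m)*(K + 1))*m + 6 = ((2*m)*(1 + K))*m + 6 = (2*m*(1 + K))*m + 6 = 2*m**2*(1 + K) + 6 = 6 + 2*m**2*(1 + K))
A(-12, 9)*(76 + (R + 68)/(58 + 3)) = (6 + 2*(-12)**2 + 2*9*(-12)**2)*(76 + (34/3 + 68)/(58 + 3)) = (6 + 2*144 + 2*9*144)*(76 + (238/3)/61) = (6 + 288 + 2592)*(76 + (238/3)*(1/61)) = 2886*(76 + 238/183) = 2886*(14146/183) = 13608452/61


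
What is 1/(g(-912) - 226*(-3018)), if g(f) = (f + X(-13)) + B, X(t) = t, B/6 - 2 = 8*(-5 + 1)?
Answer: 1/680963 ≈ 1.4685e-6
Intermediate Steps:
B = -180 (B = 12 + 6*(8*(-5 + 1)) = 12 + 6*(8*(-4)) = 12 + 6*(-32) = 12 - 192 = -180)
g(f) = -193 + f (g(f) = (f - 13) - 180 = (-13 + f) - 180 = -193 + f)
1/(g(-912) - 226*(-3018)) = 1/((-193 - 912) - 226*(-3018)) = 1/(-1105 + 682068) = 1/680963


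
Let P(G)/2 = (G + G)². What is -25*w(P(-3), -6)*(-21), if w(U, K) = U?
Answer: 37800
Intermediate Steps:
P(G) = 8*G² (P(G) = 2*(G + G)² = 2*(2*G)² = 2*(4*G²) = 8*G²)
-25*w(P(-3), -6)*(-21) = -200*(-3)²*(-21) = -200*9*(-21) = -25*72*(-21) = -1800*(-21) = 37800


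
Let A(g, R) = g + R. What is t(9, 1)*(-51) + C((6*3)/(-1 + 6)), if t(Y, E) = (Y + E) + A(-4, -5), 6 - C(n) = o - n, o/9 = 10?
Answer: -657/5 ≈ -131.40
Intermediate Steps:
o = 90 (o = 9*10 = 90)
A(g, R) = R + g
C(n) = -84 + n (C(n) = 6 - (90 - n) = 6 + (-90 + n) = -84 + n)
t(Y, E) = -9 + E + Y (t(Y, E) = (Y + E) + (-5 - 4) = (E + Y) - 9 = -9 + E + Y)
t(9, 1)*(-51) + C((6*3)/(-1 + 6)) = (-9 + 1 + 9)*(-51) + (-84 + (6*3)/(-1 + 6)) = 1*(-51) + (-84 + 18/5) = -51 + (-84 + 18*(⅕)) = -51 + (-84 + 18/5) = -51 - 402/5 = -657/5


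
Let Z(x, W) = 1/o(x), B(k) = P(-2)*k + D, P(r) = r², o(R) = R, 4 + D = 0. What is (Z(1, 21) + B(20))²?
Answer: 5929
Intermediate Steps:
D = -4 (D = -4 + 0 = -4)
B(k) = -4 + 4*k (B(k) = (-2)²*k - 4 = 4*k - 4 = -4 + 4*k)
Z(x, W) = 1/x
(Z(1, 21) + B(20))² = (1/1 + (-4 + 4*20))² = (1 + (-4 + 80))² = (1 + 76)² = 77² = 5929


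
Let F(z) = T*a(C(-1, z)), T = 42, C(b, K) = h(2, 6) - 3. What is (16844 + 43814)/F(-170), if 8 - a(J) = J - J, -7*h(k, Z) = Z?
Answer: 30329/168 ≈ 180.53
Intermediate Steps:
h(k, Z) = -Z/7
C(b, K) = -27/7 (C(b, K) = -⅐*6 - 3 = -6/7 - 3 = -27/7)
a(J) = 8 (a(J) = 8 - (J - J) = 8 - 1*0 = 8 + 0 = 8)
F(z) = 336 (F(z) = 42*8 = 336)
(16844 + 43814)/F(-170) = (16844 + 43814)/336 = 60658*(1/336) = 30329/168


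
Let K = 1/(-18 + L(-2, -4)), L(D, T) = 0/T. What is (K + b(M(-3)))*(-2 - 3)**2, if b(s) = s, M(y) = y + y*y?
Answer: 2675/18 ≈ 148.61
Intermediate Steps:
M(y) = y + y**2
L(D, T) = 0
K = -1/18 (K = 1/(-18 + 0) = 1/(-18) = -1/18 ≈ -0.055556)
(K + b(M(-3)))*(-2 - 3)**2 = (-1/18 - 3*(1 - 3))*(-2 - 3)**2 = (-1/18 - 3*(-2))*(-5)**2 = (-1/18 + 6)*25 = (107/18)*25 = 2675/18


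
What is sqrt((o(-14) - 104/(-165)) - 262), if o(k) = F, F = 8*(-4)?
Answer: I*sqrt(7986990)/165 ≈ 17.128*I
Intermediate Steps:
F = -32
o(k) = -32
sqrt((o(-14) - 104/(-165)) - 262) = sqrt((-32 - 104/(-165)) - 262) = sqrt((-32 - 104*(-1/165)) - 262) = sqrt((-32 + 104/165) - 262) = sqrt(-5176/165 - 262) = sqrt(-48406/165) = I*sqrt(7986990)/165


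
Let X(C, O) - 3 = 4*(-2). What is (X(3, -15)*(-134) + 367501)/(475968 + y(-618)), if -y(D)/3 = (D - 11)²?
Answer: -368171/710955 ≈ -0.51785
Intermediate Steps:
X(C, O) = -5 (X(C, O) = 3 + 4*(-2) = 3 - 8 = -5)
y(D) = -3*(-11 + D)² (y(D) = -3*(D - 11)² = -3*(-11 + D)²)
(X(3, -15)*(-134) + 367501)/(475968 + y(-618)) = (-5*(-134) + 367501)/(475968 - 3*(-11 - 618)²) = (670 + 367501)/(475968 - 3*(-629)²) = 368171/(475968 - 3*395641) = 368171/(475968 - 1186923) = 368171/(-710955) = 368171*(-1/710955) = -368171/710955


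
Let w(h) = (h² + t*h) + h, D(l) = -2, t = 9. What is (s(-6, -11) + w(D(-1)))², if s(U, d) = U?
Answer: 484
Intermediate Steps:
w(h) = h² + 10*h (w(h) = (h² + 9*h) + h = h² + 10*h)
(s(-6, -11) + w(D(-1)))² = (-6 - 2*(10 - 2))² = (-6 - 2*8)² = (-6 - 16)² = (-22)² = 484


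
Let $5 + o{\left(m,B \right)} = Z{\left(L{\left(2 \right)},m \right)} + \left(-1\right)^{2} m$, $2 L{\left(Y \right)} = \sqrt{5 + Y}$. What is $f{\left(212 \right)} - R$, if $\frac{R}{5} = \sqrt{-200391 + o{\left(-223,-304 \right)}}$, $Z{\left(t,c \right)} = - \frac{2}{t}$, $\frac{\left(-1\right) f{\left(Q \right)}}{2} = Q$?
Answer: $-424 - \frac{5 i \sqrt{9830331 + 28 \sqrt{7}}}{7} \approx -424.0 - 2239.5 i$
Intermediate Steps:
$L{\left(Y \right)} = \frac{\sqrt{5 + Y}}{2}$
$f{\left(Q \right)} = - 2 Q$
$o{\left(m,B \right)} = -5 + m - \frac{4 \sqrt{7}}{7}$ ($o{\left(m,B \right)} = -5 + \left(- \frac{2}{\frac{1}{2} \sqrt{5 + 2}} + \left(-1\right)^{2} m\right) = -5 + \left(- \frac{2}{\frac{1}{2} \sqrt{7}} + 1 m\right) = -5 + \left(- 2 \frac{2 \sqrt{7}}{7} + m\right) = -5 + \left(- \frac{4 \sqrt{7}}{7} + m\right) = -5 + \left(m - \frac{4 \sqrt{7}}{7}\right) = -5 + m - \frac{4 \sqrt{7}}{7}$)
$R = 5 \sqrt{-200619 - \frac{4 \sqrt{7}}{7}}$ ($R = 5 \sqrt{-200391 - \left(228 + \frac{4 \sqrt{7}}{7}\right)} = 5 \sqrt{-200619 - \frac{4 \sqrt{7}}{7}} \approx 2239.5 i$)
$f{\left(212 \right)} - R = \left(-2\right) 212 - \frac{5 \sqrt{-9830331 - 28 \sqrt{7}}}{7} = -424 - \frac{5 \sqrt{-9830331 - 28 \sqrt{7}}}{7}$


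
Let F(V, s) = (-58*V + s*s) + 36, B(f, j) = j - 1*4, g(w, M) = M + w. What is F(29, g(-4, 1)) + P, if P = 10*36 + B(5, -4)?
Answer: -1285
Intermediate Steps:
B(f, j) = -4 + j (B(f, j) = j - 4 = -4 + j)
F(V, s) = 36 + s² - 58*V (F(V, s) = (-58*V + s²) + 36 = (s² - 58*V) + 36 = 36 + s² - 58*V)
P = 352 (P = 10*36 + (-4 - 4) = 360 - 8 = 352)
F(29, g(-4, 1)) + P = (36 + (1 - 4)² - 58*29) + 352 = (36 + (-3)² - 1682) + 352 = (36 + 9 - 1682) + 352 = -1637 + 352 = -1285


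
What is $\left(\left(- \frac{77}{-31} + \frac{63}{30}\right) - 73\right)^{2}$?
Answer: $\frac{449821681}{96100} \approx 4680.8$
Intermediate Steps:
$\left(\left(- \frac{77}{-31} + \frac{63}{30}\right) - 73\right)^{2} = \left(\left(\left(-77\right) \left(- \frac{1}{31}\right) + 63 \cdot \frac{1}{30}\right) - 73\right)^{2} = \left(\left(\frac{77}{31} + \frac{21}{10}\right) - 73\right)^{2} = \left(\frac{1421}{310} - 73\right)^{2} = \left(- \frac{21209}{310}\right)^{2} = \frac{449821681}{96100}$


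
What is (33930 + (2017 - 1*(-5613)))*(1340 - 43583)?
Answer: -1755619080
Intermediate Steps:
(33930 + (2017 - 1*(-5613)))*(1340 - 43583) = (33930 + (2017 + 5613))*(-42243) = (33930 + 7630)*(-42243) = 41560*(-42243) = -1755619080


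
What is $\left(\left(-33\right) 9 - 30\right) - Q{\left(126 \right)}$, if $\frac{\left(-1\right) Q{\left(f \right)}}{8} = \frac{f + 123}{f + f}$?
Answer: $- \frac{6701}{21} \approx -319.1$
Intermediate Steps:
$Q{\left(f \right)} = - \frac{4 \left(123 + f\right)}{f}$ ($Q{\left(f \right)} = - 8 \frac{f + 123}{f + f} = - 8 \frac{123 + f}{2 f} = - \frac{4 \left(123 + f\right)}{f}$)
$\left(\left(-33\right) 9 - 30\right) - Q{\left(126 \right)} = \left(\left(-33\right) 9 - 30\right) - \left(-4 - \frac{492}{126}\right) = \left(-297 - 30\right) - \left(-4 - \frac{82}{21}\right) = -327 - \left(-4 - \frac{82}{21}\right) = -327 - - \frac{166}{21} = -327 + \frac{166}{21} = - \frac{6701}{21}$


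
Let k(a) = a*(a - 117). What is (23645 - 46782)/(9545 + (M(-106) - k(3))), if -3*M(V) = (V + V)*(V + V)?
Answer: 4083/899 ≈ 4.5417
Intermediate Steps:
M(V) = -4*V**2/3 (M(V) = -(V + V)*(V + V)/3 = -2*V*2*V/3 = -4*V**2/3)
k(a) = a*(-117 + a)
(23645 - 46782)/(9545 + (M(-106) - k(3))) = (23645 - 46782)/(9545 + (-4/3*(-106)**2 - 3*(-117 + 3))) = -23137/(9545 + (-4/3*11236 - 3*(-114))) = -23137/(9545 + (-44944/3 - 1*(-342))) = -23137/(9545 + (-44944/3 + 342)) = -23137/(9545 - 43918/3) = -23137/(-15283/3) = -23137*(-3/15283) = 4083/899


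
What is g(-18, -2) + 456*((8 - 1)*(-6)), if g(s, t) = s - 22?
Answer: -19192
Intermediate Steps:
g(s, t) = -22 + s
g(-18, -2) + 456*((8 - 1)*(-6)) = (-22 - 18) + 456*((8 - 1)*(-6)) = -40 + 456*(7*(-6)) = -40 + 456*(-42) = -40 - 19152 = -19192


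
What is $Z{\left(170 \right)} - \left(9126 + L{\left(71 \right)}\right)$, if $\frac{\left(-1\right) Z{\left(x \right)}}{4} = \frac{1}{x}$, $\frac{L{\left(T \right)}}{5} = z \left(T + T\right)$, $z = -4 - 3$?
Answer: $- \frac{353262}{85} \approx -4156.0$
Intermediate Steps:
$z = -7$
$L{\left(T \right)} = - 70 T$ ($L{\left(T \right)} = 5 \left(- 7 \left(T + T\right)\right) = 5 \left(- 7 \cdot 2 T\right) = 5 \left(- 14 T\right) = - 70 T$)
$Z{\left(x \right)} = - \frac{4}{x}$
$Z{\left(170 \right)} - \left(9126 + L{\left(71 \right)}\right) = - \frac{4}{170} - \left(9126 - 4970\right) = \left(-4\right) \frac{1}{170} - \left(9126 - 4970\right) = - \frac{2}{85} - 4156 = - \frac{353262}{85}$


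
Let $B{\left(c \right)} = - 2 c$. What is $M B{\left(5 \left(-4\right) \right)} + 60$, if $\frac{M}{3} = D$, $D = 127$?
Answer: $15300$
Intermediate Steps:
$M = 381$ ($M = 3 \cdot 127 = 381$)
$M B{\left(5 \left(-4\right) \right)} + 60 = 381 \left(- 2 \cdot 5 \left(-4\right)\right) + 60 = 381 \left(\left(-2\right) \left(-20\right)\right) + 60 = 381 \cdot 40 + 60 = 15240 + 60 = 15300$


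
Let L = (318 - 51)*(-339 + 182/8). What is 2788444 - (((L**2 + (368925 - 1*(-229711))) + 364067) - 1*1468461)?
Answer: -114025732793/16 ≈ -7.1266e+9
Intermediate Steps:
L = -337755/4 (L = 267*(-339 + 182*(1/8)) = 267*(-339 + 91/4) = 267*(-1265/4) = -337755/4 ≈ -84439.)
2788444 - (((L**2 + (368925 - 1*(-229711))) + 364067) - 1*1468461) = 2788444 - ((((-337755/4)**2 + (368925 - 1*(-229711))) + 364067) - 1*1468461) = 2788444 - (((114078440025/16 + (368925 + 229711)) + 364067) - 1468461) = 2788444 - (((114078440025/16 + 598636) + 364067) - 1468461) = 2788444 - ((114088018201/16 + 364067) - 1468461) = 2788444 - (114093843273/16 - 1468461) = 2788444 - 1*114070347897/16 = 2788444 - 114070347897/16 = -114025732793/16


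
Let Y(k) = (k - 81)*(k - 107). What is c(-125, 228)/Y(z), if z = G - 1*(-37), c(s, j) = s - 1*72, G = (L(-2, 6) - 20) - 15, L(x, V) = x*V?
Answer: -197/10647 ≈ -0.018503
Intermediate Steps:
L(x, V) = V*x
G = -47 (G = (6*(-2) - 20) - 15 = (-12 - 20) - 15 = -32 - 15 = -47)
c(s, j) = -72 + s (c(s, j) = s - 72 = -72 + s)
z = -10 (z = -47 - 1*(-37) = -47 + 37 = -10)
Y(k) = (-107 + k)*(-81 + k) (Y(k) = (-81 + k)*(-107 + k) = (-107 + k)*(-81 + k))
c(-125, 228)/Y(z) = (-72 - 125)/(8667 + (-10)² - 188*(-10)) = -197/(8667 + 100 + 1880) = -197/10647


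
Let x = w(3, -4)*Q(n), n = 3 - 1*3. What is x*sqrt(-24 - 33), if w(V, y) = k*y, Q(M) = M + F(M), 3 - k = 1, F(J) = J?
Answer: 0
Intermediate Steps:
n = 0 (n = 3 - 3 = 0)
k = 2 (k = 3 - 1*1 = 3 - 1 = 2)
Q(M) = 2*M (Q(M) = M + M = 2*M)
w(V, y) = 2*y
x = 0 (x = (2*(-4))*(2*0) = -8*0 = 0)
x*sqrt(-24 - 33) = 0*sqrt(-24 - 33) = 0*sqrt(-57) = 0*(I*sqrt(57)) = 0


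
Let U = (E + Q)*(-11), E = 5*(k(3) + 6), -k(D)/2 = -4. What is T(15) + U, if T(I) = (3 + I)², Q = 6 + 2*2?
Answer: -556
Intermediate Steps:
k(D) = 8 (k(D) = -2*(-4) = 8)
E = 70 (E = 5*(8 + 6) = 5*14 = 70)
Q = 10 (Q = 6 + 4 = 10)
U = -880 (U = (70 + 10)*(-11) = 80*(-11) = -880)
T(15) + U = (3 + 15)² - 880 = 18² - 880 = 324 - 880 = -556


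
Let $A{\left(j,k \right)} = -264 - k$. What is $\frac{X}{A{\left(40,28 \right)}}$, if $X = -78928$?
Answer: $\frac{19732}{73} \approx 270.3$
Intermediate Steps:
$\frac{X}{A{\left(40,28 \right)}} = - \frac{78928}{-264 - 28} = - \frac{78928}{-292} = \left(-78928\right) \left(- \frac{1}{292}\right) = \frac{19732}{73}$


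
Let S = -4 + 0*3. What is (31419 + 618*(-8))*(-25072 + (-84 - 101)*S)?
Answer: -644189700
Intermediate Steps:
S = -4 (S = -4 + 0 = -4)
(31419 + 618*(-8))*(-25072 + (-84 - 101)*S) = (31419 + 618*(-8))*(-25072 + (-84 - 101)*(-4)) = (31419 - 4944)*(-25072 - 185*(-4)) = 26475*(-25072 + 740) = 26475*(-24332) = -644189700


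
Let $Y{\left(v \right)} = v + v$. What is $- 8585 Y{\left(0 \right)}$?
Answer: $0$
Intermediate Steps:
$Y{\left(v \right)} = 2 v$
$- 8585 Y{\left(0 \right)} = - 8585 \cdot 2 \cdot 0 = \left(-8585\right) 0 = 0$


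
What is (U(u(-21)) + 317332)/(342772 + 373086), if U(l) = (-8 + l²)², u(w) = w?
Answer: 504821/715858 ≈ 0.70520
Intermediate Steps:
(U(u(-21)) + 317332)/(342772 + 373086) = ((-8 + (-21)²)² + 317332)/(342772 + 373086) = ((-8 + 441)² + 317332)/715858 = (433² + 317332)*(1/715858) = (187489 + 317332)*(1/715858) = 504821*(1/715858) = 504821/715858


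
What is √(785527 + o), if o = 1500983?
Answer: √2286510 ≈ 1512.1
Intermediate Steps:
√(785527 + o) = √(785527 + 1500983) = √2286510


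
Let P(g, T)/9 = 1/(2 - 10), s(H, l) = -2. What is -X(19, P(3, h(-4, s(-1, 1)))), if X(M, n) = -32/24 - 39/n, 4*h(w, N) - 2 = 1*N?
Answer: -100/3 ≈ -33.333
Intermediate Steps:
h(w, N) = 1/2 + N/4 (h(w, N) = 1/2 + (1*N)/4 = 1/2 + N/4)
P(g, T) = -9/8 (P(g, T) = 9/(2 - 10) = 9/(-8) = 9*(-1/8) = -9/8)
X(M, n) = -4/3 - 39/n (X(M, n) = -32*1/24 - 39/n = -4/3 - 39/n)
-X(19, P(3, h(-4, s(-1, 1)))) = -(-4/3 - 39/(-9/8)) = -(-4/3 - 39*(-8/9)) = -(-4/3 + 104/3) = -1*100/3 = -100/3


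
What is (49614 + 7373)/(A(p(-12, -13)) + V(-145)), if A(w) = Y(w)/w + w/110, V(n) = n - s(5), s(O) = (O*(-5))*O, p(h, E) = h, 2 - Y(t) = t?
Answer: -2686530/1003 ≈ -2678.5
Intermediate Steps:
Y(t) = 2 - t
s(O) = -5*O**2 (s(O) = (-5*O)*O = -5*O**2)
V(n) = 125 + n (V(n) = n - (-5)*5**2 = n - (-5)*25 = n - 1*(-125) = n + 125 = 125 + n)
A(w) = w/110 + (2 - w)/w (A(w) = (2 - w)/w + w/110 = w/110 + (2 - w)/w)
(49614 + 7373)/(A(p(-12, -13)) + V(-145)) = (49614 + 7373)/((-1 + 2/(-12) + (1/110)*(-12)) + (125 - 145)) = 56987/((-1 + 2*(-1/12) - 6/55) - 20) = 56987/((-1 - 1/6 - 6/55) - 20) = 56987/(-421/330 - 20) = 56987/(-7021/330) = 56987*(-330/7021) = -2686530/1003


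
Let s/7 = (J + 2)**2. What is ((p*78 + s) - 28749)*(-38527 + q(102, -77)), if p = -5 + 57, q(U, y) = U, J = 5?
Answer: 935648750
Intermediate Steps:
s = 343 (s = 7*(5 + 2)**2 = 7*7**2 = 7*49 = 343)
p = 52
((p*78 + s) - 28749)*(-38527 + q(102, -77)) = ((52*78 + 343) - 28749)*(-38527 + 102) = ((4056 + 343) - 28749)*(-38425) = (4399 - 28749)*(-38425) = -24350*(-38425) = 935648750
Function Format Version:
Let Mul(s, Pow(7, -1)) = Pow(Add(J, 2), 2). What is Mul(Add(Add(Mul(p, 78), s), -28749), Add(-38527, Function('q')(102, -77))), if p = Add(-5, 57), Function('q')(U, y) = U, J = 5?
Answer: 935648750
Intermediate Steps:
s = 343 (s = Mul(7, Pow(Add(5, 2), 2)) = Mul(7, Pow(7, 2)) = Mul(7, 49) = 343)
p = 52
Mul(Add(Add(Mul(p, 78), s), -28749), Add(-38527, Function('q')(102, -77))) = Mul(Add(Add(Mul(52, 78), 343), -28749), Add(-38527, 102)) = Mul(Add(Add(4056, 343), -28749), -38425) = Mul(Add(4399, -28749), -38425) = Mul(-24350, -38425) = 935648750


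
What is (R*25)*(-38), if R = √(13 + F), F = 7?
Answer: -1900*√5 ≈ -4248.5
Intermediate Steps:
R = 2*√5 (R = √(13 + 7) = √20 = 2*√5 ≈ 4.4721)
(R*25)*(-38) = ((2*√5)*25)*(-38) = (50*√5)*(-38) = -1900*√5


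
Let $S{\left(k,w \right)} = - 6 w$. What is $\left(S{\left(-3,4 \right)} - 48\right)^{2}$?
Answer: $5184$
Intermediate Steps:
$\left(S{\left(-3,4 \right)} - 48\right)^{2} = \left(\left(-6\right) 4 - 48\right)^{2} = \left(-24 - 48\right)^{2} = \left(-72\right)^{2} = 5184$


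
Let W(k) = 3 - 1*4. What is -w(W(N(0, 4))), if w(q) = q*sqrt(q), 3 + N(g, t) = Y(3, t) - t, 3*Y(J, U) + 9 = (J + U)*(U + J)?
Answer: I ≈ 1.0*I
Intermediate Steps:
Y(J, U) = -3 + (J + U)**2/3 (Y(J, U) = -3 + ((J + U)*(U + J))/3 = -3 + ((J + U)*(J + U))/3 = -3 + (J + U)**2/3)
N(g, t) = -6 - t + (3 + t)**2/3 (N(g, t) = -3 + ((-3 + (3 + t)**2/3) - t) = -3 + (-3 - t + (3 + t)**2/3) = -6 - t + (3 + t)**2/3)
W(k) = -1 (W(k) = 3 - 4 = -1)
w(q) = q**(3/2)
-w(W(N(0, 4))) = -(-1)**(3/2) = -(-1)*I = I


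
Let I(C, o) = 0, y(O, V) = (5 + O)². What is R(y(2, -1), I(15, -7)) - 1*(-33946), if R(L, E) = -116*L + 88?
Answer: 28350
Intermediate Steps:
R(L, E) = 88 - 116*L
R(y(2, -1), I(15, -7)) - 1*(-33946) = (88 - 116*(5 + 2)²) - 1*(-33946) = (88 - 116*7²) + 33946 = (88 - 116*49) + 33946 = (88 - 5684) + 33946 = -5596 + 33946 = 28350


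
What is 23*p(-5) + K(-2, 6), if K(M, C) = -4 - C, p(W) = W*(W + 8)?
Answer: -355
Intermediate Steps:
p(W) = W*(8 + W)
23*p(-5) + K(-2, 6) = 23*(-5*(8 - 5)) + (-4 - 1*6) = 23*(-5*3) + (-4 - 6) = 23*(-15) - 10 = -345 - 10 = -355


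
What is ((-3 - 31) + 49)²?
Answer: 225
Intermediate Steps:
((-3 - 31) + 49)² = (-34 + 49)² = 15² = 225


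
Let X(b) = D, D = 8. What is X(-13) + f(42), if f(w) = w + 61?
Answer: 111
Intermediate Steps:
f(w) = 61 + w
X(b) = 8
X(-13) + f(42) = 8 + (61 + 42) = 8 + 103 = 111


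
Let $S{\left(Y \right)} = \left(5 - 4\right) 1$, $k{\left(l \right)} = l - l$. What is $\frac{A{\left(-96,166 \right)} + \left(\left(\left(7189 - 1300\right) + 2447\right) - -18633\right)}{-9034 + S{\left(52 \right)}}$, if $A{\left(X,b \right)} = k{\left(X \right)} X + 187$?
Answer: $- \frac{9052}{3011} \approx -3.0063$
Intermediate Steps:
$k{\left(l \right)} = 0$
$S{\left(Y \right)} = 1$ ($S{\left(Y \right)} = 1 \cdot 1 = 1$)
$A{\left(X,b \right)} = 187$ ($A{\left(X,b \right)} = 0 X + 187 = 0 + 187 = 187$)
$\frac{A{\left(-96,166 \right)} + \left(\left(\left(7189 - 1300\right) + 2447\right) - -18633\right)}{-9034 + S{\left(52 \right)}} = \frac{187 + \left(\left(\left(7189 - 1300\right) + 2447\right) - -18633\right)}{-9034 + 1} = \frac{187 + \left(\left(5889 + 2447\right) + 18633\right)}{-9033} = \left(187 + \left(8336 + 18633\right)\right) \left(- \frac{1}{9033}\right) = \left(187 + 26969\right) \left(- \frac{1}{9033}\right) = 27156 \left(- \frac{1}{9033}\right) = - \frac{9052}{3011}$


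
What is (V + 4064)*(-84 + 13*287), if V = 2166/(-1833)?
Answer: 9053247154/611 ≈ 1.4817e+7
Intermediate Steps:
V = -722/611 (V = 2166*(-1/1833) = -722/611 ≈ -1.1817)
(V + 4064)*(-84 + 13*287) = (-722/611 + 4064)*(-84 + 13*287) = 2482382*(-84 + 3731)/611 = (2482382/611)*3647 = 9053247154/611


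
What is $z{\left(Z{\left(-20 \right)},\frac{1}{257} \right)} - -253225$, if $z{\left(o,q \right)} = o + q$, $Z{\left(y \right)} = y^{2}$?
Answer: $\frac{65181626}{257} \approx 2.5363 \cdot 10^{5}$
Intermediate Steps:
$z{\left(Z{\left(-20 \right)},\frac{1}{257} \right)} - -253225 = \left(\left(-20\right)^{2} + \frac{1}{257}\right) - -253225 = \left(400 + \frac{1}{257}\right) + 253225 = \frac{102801}{257} + 253225 = \frac{65181626}{257}$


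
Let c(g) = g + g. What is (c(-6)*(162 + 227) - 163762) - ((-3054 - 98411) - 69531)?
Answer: 2566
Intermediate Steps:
c(g) = 2*g
(c(-6)*(162 + 227) - 163762) - ((-3054 - 98411) - 69531) = ((2*(-6))*(162 + 227) - 163762) - ((-3054 - 98411) - 69531) = (-12*389 - 163762) - (-101465 - 69531) = (-4668 - 163762) - 1*(-170996) = -168430 + 170996 = 2566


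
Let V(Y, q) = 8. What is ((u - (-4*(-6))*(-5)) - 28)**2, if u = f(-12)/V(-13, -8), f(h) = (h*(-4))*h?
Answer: 400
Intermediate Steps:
f(h) = -4*h**2 (f(h) = (-4*h)*h = -4*h**2)
u = -72 (u = -4*(-12)**2/8 = -4*144*(1/8) = -576*1/8 = -72)
((u - (-4*(-6))*(-5)) - 28)**2 = ((-72 - (-4*(-6))*(-5)) - 28)**2 = ((-72 - 24*(-5)) - 28)**2 = ((-72 - 1*(-120)) - 28)**2 = ((-72 + 120) - 28)**2 = (48 - 28)**2 = 20**2 = 400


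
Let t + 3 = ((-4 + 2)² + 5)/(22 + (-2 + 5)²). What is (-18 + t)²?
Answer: 412164/961 ≈ 428.89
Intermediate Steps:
t = -84/31 (t = -3 + ((-4 + 2)² + 5)/(22 + (-2 + 5)²) = -3 + ((-2)² + 5)/(22 + 3²) = -3 + (4 + 5)/(22 + 9) = -3 + 9/31 = -84/31 ≈ -2.7097)
(-18 + t)² = (-18 - 84/31)² = (-642/31)² = 412164/961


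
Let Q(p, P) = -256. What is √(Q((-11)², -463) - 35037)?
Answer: I*√35293 ≈ 187.86*I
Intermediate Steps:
√(Q((-11)², -463) - 35037) = √(-256 - 35037) = √(-35293) = I*√35293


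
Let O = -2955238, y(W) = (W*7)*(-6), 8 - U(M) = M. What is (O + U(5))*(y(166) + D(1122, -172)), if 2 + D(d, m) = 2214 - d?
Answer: 17382692270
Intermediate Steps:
U(M) = 8 - M
y(W) = -42*W (y(W) = (7*W)*(-6) = -42*W)
D(d, m) = 2212 - d (D(d, m) = -2 + (2214 - d) = 2212 - d)
(O + U(5))*(y(166) + D(1122, -172)) = (-2955238 + (8 - 1*5))*(-42*166 + (2212 - 1*1122)) = (-2955238 + (8 - 5))*(-6972 + (2212 - 1122)) = (-2955238 + 3)*(-6972 + 1090) = -2955235*(-5882) = 17382692270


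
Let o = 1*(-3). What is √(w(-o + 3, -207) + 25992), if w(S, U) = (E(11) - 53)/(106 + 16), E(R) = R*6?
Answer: √386866514/122 ≈ 161.22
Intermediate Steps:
o = -3
E(R) = 6*R
w(S, U) = 13/122 (w(S, U) = (6*11 - 53)/(106 + 16) = (66 - 53)/122 = 13*(1/122) = 13/122)
√(w(-o + 3, -207) + 25992) = √(13/122 + 25992) = √(3171037/122) = √386866514/122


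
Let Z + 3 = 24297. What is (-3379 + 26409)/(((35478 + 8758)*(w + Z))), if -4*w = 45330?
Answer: 11515/286682457 ≈ 4.0166e-5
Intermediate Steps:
Z = 24294 (Z = -3 + 24297 = 24294)
w = -22665/2 (w = -¼*45330 = -22665/2 ≈ -11333.)
(-3379 + 26409)/(((35478 + 8758)*(w + Z))) = (-3379 + 26409)/(((35478 + 8758)*(-22665/2 + 24294))) = 23030/((44236*(25923/2))) = 23030/573364914 = 23030*(1/573364914) = 11515/286682457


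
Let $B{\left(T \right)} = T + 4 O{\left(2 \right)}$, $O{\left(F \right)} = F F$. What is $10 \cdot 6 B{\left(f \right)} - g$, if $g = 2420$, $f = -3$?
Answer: $-1640$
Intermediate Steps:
$O{\left(F \right)} = F^{2}$
$B{\left(T \right)} = 16 + T$ ($B{\left(T \right)} = T + 4 \cdot 2^{2} = T + 4 \cdot 4 = T + 16 = 16 + T$)
$10 \cdot 6 B{\left(f \right)} - g = 10 \cdot 6 \left(16 - 3\right) - 2420 = 60 \cdot 13 - 2420 = 780 - 2420 = -1640$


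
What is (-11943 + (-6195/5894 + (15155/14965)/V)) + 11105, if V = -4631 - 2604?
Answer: -15298392926857/18232966910 ≈ -839.05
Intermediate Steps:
V = -7235
(-11943 + (-6195/5894 + (15155/14965)/V)) + 11105 = (-11943 + (-6195/5894 + (15155/14965)/(-7235))) + 11105 = (-11943 + (-6195*1/5894 + (15155*(1/14965))*(-1/7235))) + 11105 = (-11943 + (-885/842 + (3031/2993)*(-1/7235))) + 11105 = (-11943 + (-885/842 - 3031/21654355)) + 11105 = (-11943 - 19166656277/18232966910) + 11105 = -217775490462407/18232966910 + 11105 = -15298392926857/18232966910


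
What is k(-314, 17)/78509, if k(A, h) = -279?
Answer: -279/78509 ≈ -0.0035537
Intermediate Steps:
k(-314, 17)/78509 = -279/78509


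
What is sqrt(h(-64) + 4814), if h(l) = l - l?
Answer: sqrt(4814) ≈ 69.383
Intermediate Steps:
h(l) = 0
sqrt(h(-64) + 4814) = sqrt(0 + 4814) = sqrt(4814)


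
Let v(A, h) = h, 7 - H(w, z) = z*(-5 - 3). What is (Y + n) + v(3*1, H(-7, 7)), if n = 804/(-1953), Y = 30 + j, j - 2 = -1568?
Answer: -959191/651 ≈ -1473.4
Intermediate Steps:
H(w, z) = 7 + 8*z (H(w, z) = 7 - z*(-5 - 3) = 7 - z*(-8) = 7 - (-8)*z = 7 + 8*z)
j = -1566 (j = 2 - 1568 = -1566)
Y = -1536 (Y = 30 - 1566 = -1536)
n = -268/651 (n = 804*(-1/1953) = -268/651 ≈ -0.41167)
(Y + n) + v(3*1, H(-7, 7)) = (-1536 - 268/651) + (7 + 8*7) = -1000204/651 + (7 + 56) = -1000204/651 + 63 = -959191/651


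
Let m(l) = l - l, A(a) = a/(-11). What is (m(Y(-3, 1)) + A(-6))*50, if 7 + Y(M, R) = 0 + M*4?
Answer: 300/11 ≈ 27.273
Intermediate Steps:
Y(M, R) = -7 + 4*M (Y(M, R) = -7 + (0 + M*4) = -7 + (0 + 4*M) = -7 + 4*M)
A(a) = -a/11 (A(a) = a*(-1/11) = -a/11)
m(l) = 0
(m(Y(-3, 1)) + A(-6))*50 = (0 - 1/11*(-6))*50 = (0 + 6/11)*50 = (6/11)*50 = 300/11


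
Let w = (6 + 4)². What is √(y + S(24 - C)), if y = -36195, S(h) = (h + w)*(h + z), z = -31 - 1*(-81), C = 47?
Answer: 2*I*√8529 ≈ 184.71*I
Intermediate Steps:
z = 50 (z = -31 + 81 = 50)
w = 100 (w = 10² = 100)
S(h) = (50 + h)*(100 + h) (S(h) = (h + 100)*(h + 50) = (100 + h)*(50 + h) = (50 + h)*(100 + h))
√(y + S(24 - C)) = √(-36195 + (5000 + (24 - 1*47)² + 150*(24 - 1*47))) = √(-36195 + (5000 + (24 - 47)² + 150*(24 - 47))) = √(-36195 + (5000 + (-23)² + 150*(-23))) = √(-36195 + (5000 + 529 - 3450)) = √(-36195 + 2079) = √(-34116) = 2*I*√8529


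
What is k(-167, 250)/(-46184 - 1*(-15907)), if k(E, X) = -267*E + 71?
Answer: -44660/30277 ≈ -1.4750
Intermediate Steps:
k(E, X) = 71 - 267*E
k(-167, 250)/(-46184 - 1*(-15907)) = (71 - 267*(-167))/(-46184 - 1*(-15907)) = (71 + 44589)/(-46184 + 15907) = 44660/(-30277) = 44660*(-1/30277) = -44660/30277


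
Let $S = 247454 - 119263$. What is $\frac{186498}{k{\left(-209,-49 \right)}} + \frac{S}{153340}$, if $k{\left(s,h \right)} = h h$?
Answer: $\frac{28905389911}{368169340} \approx 78.511$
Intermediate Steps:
$k{\left(s,h \right)} = h^{2}$
$S = 128191$ ($S = 247454 - 119263 = 128191$)
$\frac{186498}{k{\left(-209,-49 \right)}} + \frac{S}{153340} = \frac{186498}{\left(-49\right)^{2}} + \frac{128191}{153340} = \frac{186498}{2401} + 128191 \cdot \frac{1}{153340} = 186498 \cdot \frac{1}{2401} + \frac{128191}{153340} = \frac{186498}{2401} + \frac{128191}{153340} = \frac{28905389911}{368169340}$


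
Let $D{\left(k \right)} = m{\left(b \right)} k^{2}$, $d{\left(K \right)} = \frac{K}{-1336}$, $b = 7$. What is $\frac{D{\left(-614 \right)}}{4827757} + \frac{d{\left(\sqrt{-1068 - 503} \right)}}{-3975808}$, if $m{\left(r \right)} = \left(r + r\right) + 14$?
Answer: $\frac{10555888}{4827757} + \frac{i \sqrt{1571}}{5311679488} \approx 2.1865 + 7.462 \cdot 10^{-9} i$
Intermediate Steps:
$m{\left(r \right)} = 14 + 2 r$ ($m{\left(r \right)} = 2 r + 14 = 14 + 2 r$)
$d{\left(K \right)} = - \frac{K}{1336}$ ($d{\left(K \right)} = K \left(- \frac{1}{1336}\right) = - \frac{K}{1336}$)
$D{\left(k \right)} = 28 k^{2}$ ($D{\left(k \right)} = \left(14 + 2 \cdot 7\right) k^{2} = \left(14 + 14\right) k^{2} = 28 k^{2}$)
$\frac{D{\left(-614 \right)}}{4827757} + \frac{d{\left(\sqrt{-1068 - 503} \right)}}{-3975808} = \frac{28 \left(-614\right)^{2}}{4827757} + \frac{\left(- \frac{1}{1336}\right) \sqrt{-1068 - 503}}{-3975808} = 28 \cdot 376996 \cdot \frac{1}{4827757} + - \frac{\sqrt{-1571}}{1336} \left(- \frac{1}{3975808}\right) = 10555888 \cdot \frac{1}{4827757} + - \frac{i \sqrt{1571}}{1336} \left(- \frac{1}{3975808}\right) = \frac{10555888}{4827757} + - \frac{i \sqrt{1571}}{1336} \left(- \frac{1}{3975808}\right) = \frac{10555888}{4827757} + \frac{i \sqrt{1571}}{5311679488}$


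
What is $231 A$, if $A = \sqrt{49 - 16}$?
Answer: $231 \sqrt{33} \approx 1327.0$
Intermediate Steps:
$A = \sqrt{33} \approx 5.7446$
$231 A = 231 \sqrt{33}$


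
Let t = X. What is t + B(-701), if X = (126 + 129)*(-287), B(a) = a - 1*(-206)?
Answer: -73680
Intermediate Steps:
B(a) = 206 + a (B(a) = a + 206 = 206 + a)
X = -73185 (X = 255*(-287) = -73185)
t = -73185
t + B(-701) = -73185 + (206 - 701) = -73185 - 495 = -73680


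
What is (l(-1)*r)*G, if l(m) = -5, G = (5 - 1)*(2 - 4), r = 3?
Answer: 120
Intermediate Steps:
G = -8 (G = 4*(-2) = -8)
(l(-1)*r)*G = -5*3*(-8) = -15*(-8) = 120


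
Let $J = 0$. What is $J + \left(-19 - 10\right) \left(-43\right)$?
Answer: $1247$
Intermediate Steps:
$J + \left(-19 - 10\right) \left(-43\right) = 0 + \left(-19 - 10\right) \left(-43\right) = 0 - -1247 = 0 + 1247 = 1247$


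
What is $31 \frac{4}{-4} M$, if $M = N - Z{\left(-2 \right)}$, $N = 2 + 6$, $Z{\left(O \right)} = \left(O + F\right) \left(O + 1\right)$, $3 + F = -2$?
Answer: $-31$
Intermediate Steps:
$F = -5$ ($F = -3 - 2 = -5$)
$Z{\left(O \right)} = \left(1 + O\right) \left(-5 + O\right)$ ($Z{\left(O \right)} = \left(O - 5\right) \left(O + 1\right) = \left(-5 + O\right) \left(1 + O\right) = \left(1 + O\right) \left(-5 + O\right)$)
$N = 8$
$M = 1$ ($M = 8 - \left(-5 + \left(-2\right)^{2} - -8\right) = 8 - \left(-5 + 4 + 8\right) = 8 - 7 = 1$)
$31 \frac{4}{-4} M = 31 \frac{4}{-4} \cdot 1 = 31 \cdot 4 \left(- \frac{1}{4}\right) 1 = 31 \left(-1\right) 1 = \left(-31\right) 1 = -31$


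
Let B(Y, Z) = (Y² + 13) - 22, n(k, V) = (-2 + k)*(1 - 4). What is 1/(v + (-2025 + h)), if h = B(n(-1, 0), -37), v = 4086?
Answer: 1/2133 ≈ 0.00046882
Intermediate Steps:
n(k, V) = 6 - 3*k (n(k, V) = (-2 + k)*(-3) = 6 - 3*k)
B(Y, Z) = -9 + Y² (B(Y, Z) = (13 + Y²) - 22 = -9 + Y²)
h = 72 (h = -9 + (6 - 3*(-1))² = -9 + (6 + 3)² = -9 + 9² = -9 + 81 = 72)
1/(v + (-2025 + h)) = 1/(4086 + (-2025 + 72)) = 1/(4086 - 1953) = 1/2133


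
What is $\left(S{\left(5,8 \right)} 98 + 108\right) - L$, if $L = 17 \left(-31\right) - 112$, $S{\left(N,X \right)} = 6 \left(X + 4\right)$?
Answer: $7803$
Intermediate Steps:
$S{\left(N,X \right)} = 24 + 6 X$ ($S{\left(N,X \right)} = 6 \left(4 + X\right) = 24 + 6 X$)
$L = -639$ ($L = -527 - 112 = -639$)
$\left(S{\left(5,8 \right)} 98 + 108\right) - L = \left(\left(24 + 6 \cdot 8\right) 98 + 108\right) - -639 = \left(\left(24 + 48\right) 98 + 108\right) + 639 = \left(72 \cdot 98 + 108\right) + 639 = \left(7056 + 108\right) + 639 = 7164 + 639 = 7803$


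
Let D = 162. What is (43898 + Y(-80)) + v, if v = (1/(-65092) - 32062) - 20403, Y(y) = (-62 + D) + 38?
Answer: -548660469/65092 ≈ -8429.0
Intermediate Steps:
Y(y) = 138 (Y(y) = (-62 + 162) + 38 = 100 + 38 = 138)
v = -3415051781/65092 (v = (-1/65092 - 32062) - 20403 = -2086979705/65092 - 20403 = -3415051781/65092 ≈ -52465.)
(43898 + Y(-80)) + v = (43898 + 138) - 3415051781/65092 = 44036 - 3415051781/65092 = -548660469/65092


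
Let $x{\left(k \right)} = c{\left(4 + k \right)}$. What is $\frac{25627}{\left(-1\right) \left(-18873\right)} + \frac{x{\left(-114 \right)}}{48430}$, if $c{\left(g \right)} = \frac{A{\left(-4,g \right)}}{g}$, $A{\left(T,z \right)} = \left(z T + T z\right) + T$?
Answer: $\frac{34126546088}{25135533225} \approx 1.3577$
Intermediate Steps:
$A{\left(T,z \right)} = T + 2 T z$ ($A{\left(T,z \right)} = \left(T z + T z\right) + T = 2 T z + T = T + 2 T z$)
$c{\left(g \right)} = \frac{-4 - 8 g}{g}$ ($c{\left(g \right)} = \frac{\left(-4\right) \left(1 + 2 g\right)}{g} = \frac{-4 - 8 g}{g}$)
$x{\left(k \right)} = -8 - \frac{4}{4 + k}$
$\frac{25627}{\left(-1\right) \left(-18873\right)} + \frac{x{\left(-114 \right)}}{48430} = \frac{25627}{\left(-1\right) \left(-18873\right)} + \frac{4 \frac{1}{4 - 114} \left(-9 - -228\right)}{48430} = \frac{25627}{18873} + \frac{4 \left(-9 + 228\right)}{-110} \cdot \frac{1}{48430} = 25627 \cdot \frac{1}{18873} + 4 \left(- \frac{1}{110}\right) 219 \cdot \frac{1}{48430} = \frac{25627}{18873} - \frac{219}{1331825} = \frac{34126546088}{25135533225}$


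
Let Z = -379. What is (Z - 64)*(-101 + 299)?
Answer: -87714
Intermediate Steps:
(Z - 64)*(-101 + 299) = (-379 - 64)*(-101 + 299) = -443*198 = -87714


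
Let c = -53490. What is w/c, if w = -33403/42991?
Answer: 33403/2299588590 ≈ 1.4526e-5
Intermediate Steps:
w = -33403/42991 (w = -33403*1/42991 = -33403/42991 ≈ -0.77698)
w/c = -33403/42991/(-53490) = -33403/42991*(-1/53490) = 33403/2299588590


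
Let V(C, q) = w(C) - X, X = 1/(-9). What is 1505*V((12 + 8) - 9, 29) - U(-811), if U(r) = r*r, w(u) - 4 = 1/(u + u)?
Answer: -128990143/198 ≈ -6.5147e+5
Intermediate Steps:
w(u) = 4 + 1/(2*u) (w(u) = 4 + 1/(u + u) = 4 + 1/(2*u))
X = -⅑ ≈ -0.11111
U(r) = r²
V(C, q) = 37/9 + 1/(2*C) (V(C, q) = (4 + 1/(2*C)) - 1*(-⅑) = (4 + 1/(2*C)) + ⅑ = 37/9 + 1/(2*C))
1505*V((12 + 8) - 9, 29) - U(-811) = 1505*((9 + 74*((12 + 8) - 9))/(18*((12 + 8) - 9))) - 1*(-811)² = 1505*((9 + 74*(20 - 9))/(18*(20 - 9))) - 1*657721 = 1505*((1/18)*(9 + 74*11)/11) - 657721 = 1505*((1/18)*(1/11)*(9 + 814)) - 657721 = 1505*((1/18)*(1/11)*823) - 657721 = 1505*(823/198) - 657721 = 1238615/198 - 657721 = -128990143/198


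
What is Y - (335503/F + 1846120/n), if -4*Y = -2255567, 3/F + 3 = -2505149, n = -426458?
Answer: 716865409814969945/2558748 ≈ 2.8016e+11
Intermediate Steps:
F = -3/2505152 (F = 3/(-3 - 2505149) = 3/(-2505152) = 3*(-1/2505152) = -3/2505152 ≈ -1.1975e-6)
Y = 2255567/4 (Y = -¼*(-2255567) = 2255567/4 ≈ 5.6389e+5)
Y - (335503/F + 1846120/n) = 2255567/4 - (335503/(-3/2505152) + 1846120/(-426458)) = 2255567/4 - (335503*(-2505152/3) + 1846120*(-1/426458)) = 2255567/4 - (-840486011456/3 - 923060/213229) = 2255567/4 - 1*(-179215991739520604/639687) = 2255567/4 + 179215991739520604/639687 = 716865409814969945/2558748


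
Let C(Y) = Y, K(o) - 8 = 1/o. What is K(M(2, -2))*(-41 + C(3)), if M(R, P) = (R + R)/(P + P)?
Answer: -266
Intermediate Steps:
M(R, P) = R/P (M(R, P) = (2*R)/((2*P)) = (2*R)*(1/(2*P)) = R/P)
K(o) = 8 + 1/o
K(M(2, -2))*(-41 + C(3)) = (8 + 1/(2/(-2)))*(-41 + 3) = (8 + 1/(2*(-½)))*(-38) = (8 + 1/(-1))*(-38) = (8 - 1)*(-38) = 7*(-38) = -266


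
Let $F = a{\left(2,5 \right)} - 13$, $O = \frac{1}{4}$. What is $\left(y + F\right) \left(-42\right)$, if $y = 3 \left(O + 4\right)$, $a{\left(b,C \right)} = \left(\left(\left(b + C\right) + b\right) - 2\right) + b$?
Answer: $- \frac{735}{2} \approx -367.5$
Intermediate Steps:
$O = \frac{1}{4} \approx 0.25$
$a{\left(b,C \right)} = -2 + C + 3 b$ ($a{\left(b,C \right)} = \left(\left(\left(C + b\right) + b\right) - 2\right) + b = \left(\left(C + 2 b\right) - 2\right) + b = \left(-2 + C + 2 b\right) + b = -2 + C + 3 b$)
$F = -4$ ($F = \left(-2 + 5 + 3 \cdot 2\right) - 13 = \left(-2 + 5 + 6\right) - 13 = 9 - 13 = -4$)
$y = \frac{51}{4}$ ($y = 3 \left(\frac{1}{4} + 4\right) = 3 \cdot \frac{17}{4} = \frac{51}{4} \approx 12.75$)
$\left(y + F\right) \left(-42\right) = \left(\frac{51}{4} - 4\right) \left(-42\right) = \frac{35}{4} \left(-42\right) = - \frac{735}{2}$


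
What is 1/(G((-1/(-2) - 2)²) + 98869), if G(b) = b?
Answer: 4/395485 ≈ 1.0114e-5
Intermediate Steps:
1/(G((-1/(-2) - 2)²) + 98869) = 1/((-1/(-2) - 2)² + 98869) = 1/((-1*(-½) - 2)² + 98869) = 1/((½ - 2)² + 98869) = 1/((-3/2)² + 98869) = 1/(9/4 + 98869) = 1/(395485/4) = 4/395485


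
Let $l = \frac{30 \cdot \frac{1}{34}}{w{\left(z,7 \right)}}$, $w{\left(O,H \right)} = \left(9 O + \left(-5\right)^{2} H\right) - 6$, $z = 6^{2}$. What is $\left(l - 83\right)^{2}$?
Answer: $\frac{483870489664}{70241161} \approx 6888.7$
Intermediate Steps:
$z = 36$
$w{\left(O,H \right)} = -6 + 9 O + 25 H$ ($w{\left(O,H \right)} = \left(9 O + 25 H\right) - 6 = -6 + 9 O + 25 H$)
$l = \frac{15}{8381}$ ($l = \frac{30 \cdot \frac{1}{34}}{-6 + 9 \cdot 36 + 25 \cdot 7} = \frac{30 \cdot \frac{1}{34}}{-6 + 324 + 175} = \frac{15}{17 \cdot 493} = \frac{15}{17} \cdot \frac{1}{493} = \frac{15}{8381} \approx 0.0017898$)
$\left(l - 83\right)^{2} = \left(\frac{15}{8381} - 83\right)^{2} = \left(- \frac{695608}{8381}\right)^{2} = \frac{483870489664}{70241161}$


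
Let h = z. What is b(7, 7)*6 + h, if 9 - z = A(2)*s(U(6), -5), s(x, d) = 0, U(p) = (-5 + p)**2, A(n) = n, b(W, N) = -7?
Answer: -33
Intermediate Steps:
z = 9 (z = 9 - 2*0 = 9 - 1*0 = 9 + 0 = 9)
h = 9
b(7, 7)*6 + h = -7*6 + 9 = -42 + 9 = -33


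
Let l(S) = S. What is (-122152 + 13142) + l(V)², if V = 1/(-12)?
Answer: -15697439/144 ≈ -1.0901e+5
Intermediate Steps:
V = -1/12 ≈ -0.083333
(-122152 + 13142) + l(V)² = (-122152 + 13142) + (-1/12)² = -109010 + 1/144 = -15697439/144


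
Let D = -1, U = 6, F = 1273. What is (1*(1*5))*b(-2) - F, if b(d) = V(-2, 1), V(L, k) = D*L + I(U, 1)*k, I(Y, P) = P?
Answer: -1258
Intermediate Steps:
V(L, k) = k - L (V(L, k) = -L + 1*k = -L + k = k - L)
b(d) = 3 (b(d) = 1 - 1*(-2) = 1 + 2 = 3)
(1*(1*5))*b(-2) - F = (1*(1*5))*3 - 1*1273 = (1*5)*3 - 1273 = 5*3 - 1273 = 15 - 1273 = -1258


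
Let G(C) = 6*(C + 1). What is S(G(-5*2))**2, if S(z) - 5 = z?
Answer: 2401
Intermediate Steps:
G(C) = 6 + 6*C (G(C) = 6*(1 + C) = 6 + 6*C)
S(z) = 5 + z
S(G(-5*2))**2 = (5 + (6 + 6*(-5*2)))**2 = (5 + (6 + 6*(-10)))**2 = (5 + (6 - 60))**2 = (5 - 54)**2 = (-49)**2 = 2401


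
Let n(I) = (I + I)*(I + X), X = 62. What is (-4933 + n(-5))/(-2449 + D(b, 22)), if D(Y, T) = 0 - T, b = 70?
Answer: 5503/2471 ≈ 2.2270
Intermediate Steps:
D(Y, T) = -T
n(I) = 2*I*(62 + I) (n(I) = (I + I)*(I + 62) = (2*I)*(62 + I) = 2*I*(62 + I))
(-4933 + n(-5))/(-2449 + D(b, 22)) = (-4933 + 2*(-5)*(62 - 5))/(-2449 - 1*22) = (-4933 + 2*(-5)*57)/(-2449 - 22) = (-4933 - 570)/(-2471) = -5503*(-1/2471) = 5503/2471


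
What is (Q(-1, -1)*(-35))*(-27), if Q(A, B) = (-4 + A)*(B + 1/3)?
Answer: 3150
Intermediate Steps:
Q(A, B) = (-4 + A)*(⅓ + B) (Q(A, B) = (-4 + A)*(B + ⅓) = (-4 + A)*(⅓ + B))
(Q(-1, -1)*(-35))*(-27) = ((-4/3 - 4*(-1) + (⅓)*(-1) - 1*(-1))*(-35))*(-27) = ((-4/3 + 4 - ⅓ + 1)*(-35))*(-27) = ((10/3)*(-35))*(-27) = -350/3*(-27) = 3150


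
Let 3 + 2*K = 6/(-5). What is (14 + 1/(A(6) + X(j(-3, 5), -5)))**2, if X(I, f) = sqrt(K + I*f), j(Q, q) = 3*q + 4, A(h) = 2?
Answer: 2*(406*sqrt(9710) + 90953*I)/(4*sqrt(9710) + 931*I) ≈ 196.54 - 2.7329*I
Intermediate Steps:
K = -21/10 (K = -3/2 + (6/(-5))/2 = -3/2 + (6*(-1/5))/2 = -3/2 + (1/2)*(-6/5) = -3/2 - 3/5 = -21/10 ≈ -2.1000)
j(Q, q) = 4 + 3*q
X(I, f) = sqrt(-21/10 + I*f)
(14 + 1/(A(6) + X(j(-3, 5), -5)))**2 = (14 + 1/(2 + sqrt(-210 + 100*(4 + 3*5)*(-5))/10))**2 = (14 + 1/(2 + sqrt(-210 + 100*(4 + 15)*(-5))/10))**2 = (14 + 1/(2 + sqrt(-210 + 100*19*(-5))/10))**2 = (14 + 1/(2 + sqrt(-210 - 9500)/10))**2 = (14 + 1/(2 + sqrt(-9710)/10))**2 = (14 + 1/(2 + (I*sqrt(9710))/10))**2 = (14 + 1/(2 + I*sqrt(9710)/10))**2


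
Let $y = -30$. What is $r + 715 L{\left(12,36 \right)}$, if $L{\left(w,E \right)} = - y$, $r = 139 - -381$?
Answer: $21970$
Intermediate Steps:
$r = 520$ ($r = 139 + 381 = 520$)
$L{\left(w,E \right)} = 30$ ($L{\left(w,E \right)} = \left(-1\right) \left(-30\right) = 30$)
$r + 715 L{\left(12,36 \right)} = 520 + 715 \cdot 30 = 520 + 21450 = 21970$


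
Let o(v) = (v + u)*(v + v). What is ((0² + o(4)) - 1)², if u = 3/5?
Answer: 32041/25 ≈ 1281.6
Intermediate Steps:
u = ⅗ (u = 3*(⅕) = ⅗ ≈ 0.60000)
o(v) = 2*v*(⅗ + v) (o(v) = (v + ⅗)*(v + v) = (⅗ + v)*(2*v) = 2*v*(⅗ + v))
((0² + o(4)) - 1)² = ((0² + (⅖)*4*(3 + 5*4)) - 1)² = ((0 + (⅖)*4*(3 + 20)) - 1)² = ((0 + (⅖)*4*23) - 1)² = ((0 + 184/5) - 1)² = (184/5 - 1)² = (179/5)² = 32041/25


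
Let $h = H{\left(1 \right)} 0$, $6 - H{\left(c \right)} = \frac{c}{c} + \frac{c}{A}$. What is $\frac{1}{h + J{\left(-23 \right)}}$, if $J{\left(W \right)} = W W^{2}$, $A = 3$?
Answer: $- \frac{1}{12167} \approx -8.219 \cdot 10^{-5}$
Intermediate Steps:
$H{\left(c \right)} = 5 - \frac{c}{3}$ ($H{\left(c \right)} = 6 - \left(\frac{c}{c} + \frac{c}{3}\right) = 6 - \left(1 + c \frac{1}{3}\right) = 6 - \left(1 + \frac{c}{3}\right) = 5 - \frac{c}{3}$)
$J{\left(W \right)} = W^{3}$
$h = 0$ ($h = \left(5 - \frac{1}{3}\right) 0 = \frac{14}{3} \cdot 0 = 0$)
$\frac{1}{h + J{\left(-23 \right)}} = \frac{1}{0 + \left(-23\right)^{3}} = \frac{1}{0 - 12167} = \frac{1}{-12167} = - \frac{1}{12167}$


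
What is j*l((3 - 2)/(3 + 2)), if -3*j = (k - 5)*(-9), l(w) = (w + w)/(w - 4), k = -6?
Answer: 66/19 ≈ 3.4737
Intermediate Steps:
l(w) = 2*w/(-4 + w) (l(w) = (2*w)/(-4 + w) = 2*w/(-4 + w))
j = -33 (j = -(-6 - 5)*(-9)/3 = -(-11)*(-9)/3 = -⅓*99 = -33)
j*l((3 - 2)/(3 + 2)) = -66*(3 - 2)/(3 + 2)/(-4 + (3 - 2)/(3 + 2)) = -66*1/5/(-4 + 1/5) = -66*1*(⅕)/(-4 + 1*(⅕)) = -66/(5*(-4 + ⅕)) = -66/(5*(-19/5)) = -66*(-5)/(5*19) = -33*(-2/19) = 66/19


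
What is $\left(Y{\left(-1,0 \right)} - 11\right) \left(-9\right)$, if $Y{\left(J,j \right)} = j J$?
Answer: $99$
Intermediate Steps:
$Y{\left(J,j \right)} = J j$
$\left(Y{\left(-1,0 \right)} - 11\right) \left(-9\right) = \left(\left(-1\right) 0 - 11\right) \left(-9\right) = \left(0 - 11\right) \left(-9\right) = \left(-11\right) \left(-9\right) = 99$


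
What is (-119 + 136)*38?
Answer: 646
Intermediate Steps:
(-119 + 136)*38 = 17*38 = 646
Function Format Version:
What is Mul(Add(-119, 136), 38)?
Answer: 646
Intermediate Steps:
Mul(Add(-119, 136), 38) = Mul(17, 38) = 646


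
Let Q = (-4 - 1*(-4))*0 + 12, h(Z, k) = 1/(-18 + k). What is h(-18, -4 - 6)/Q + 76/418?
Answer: 661/3696 ≈ 0.17884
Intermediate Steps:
Q = 12 (Q = (-4 + 4)*0 + 12 = 0*0 + 12 = 0 + 12 = 12)
h(-18, -4 - 6)/Q + 76/418 = 1/(-18 + (-4 - 6)*12) + 76/418 = (1/12)/(-18 - 10) + 76*(1/418) = (1/12)/(-28) + 2/11 = -1/28*1/12 + 2/11 = -1/336 + 2/11 = 661/3696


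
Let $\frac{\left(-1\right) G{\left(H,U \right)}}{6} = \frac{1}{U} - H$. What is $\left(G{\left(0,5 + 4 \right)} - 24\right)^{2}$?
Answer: $\frac{5476}{9} \approx 608.44$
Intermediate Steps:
$G{\left(H,U \right)} = - \frac{6}{U} + 6 H$ ($G{\left(H,U \right)} = - 6 \left(\frac{1}{U} - H\right) = - \frac{6}{U} + 6 H$)
$\left(G{\left(0,5 + 4 \right)} - 24\right)^{2} = \left(\left(- \frac{6}{5 + 4} + 6 \cdot 0\right) - 24\right)^{2} = \left(\left(- \frac{6}{9} + 0\right) - 24\right)^{2} = \left(\left(\left(-6\right) \frac{1}{9} + 0\right) - 24\right)^{2} = \left(\left(- \frac{2}{3} + 0\right) - 24\right)^{2} = \left(- \frac{2}{3} - 24\right)^{2} = \left(- \frac{74}{3}\right)^{2} = \frac{5476}{9}$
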